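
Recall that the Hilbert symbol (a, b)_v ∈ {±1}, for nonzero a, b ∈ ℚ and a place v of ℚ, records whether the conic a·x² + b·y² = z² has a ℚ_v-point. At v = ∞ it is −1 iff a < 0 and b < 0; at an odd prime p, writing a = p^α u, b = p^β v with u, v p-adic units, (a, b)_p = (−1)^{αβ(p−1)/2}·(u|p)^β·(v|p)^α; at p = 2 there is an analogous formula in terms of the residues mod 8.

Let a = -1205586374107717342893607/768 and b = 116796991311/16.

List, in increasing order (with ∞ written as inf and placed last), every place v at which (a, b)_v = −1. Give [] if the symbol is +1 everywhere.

[2, 19, 23, 31]

Mod squares: a ≡ -1178589, b ≡ 107251599. Check v ∈ {∞, 2, 3, 7, 11, 13, 19, 23, 29, 31}.
v=2: v_2(a)=-8, v_2(b)=-4; units ≡ 3, 7 (mod 8); ε·ε+αω+βω = 1·1+-8·0+-4·1 ≡ 1  ⇒  (a,b)_2 = -1.
v=∞: -1178589 < 0 and 107251599 > 0  ⇒  (a,b)_∞ = +1.
v=7: a=7^6·(≡4), b=7^1·(≡2) mod 7; (4|7)=+1, (2|7)=+1; (−1)^{6·1·3}·(+1)^1·(+1)^6 = +1.
v=23: a=23^3·(≡6), b=23^1·(≡12) mod 23; (6|23)=+1, (12|23)=+1; (−1)^{3·1·11}·(+1)^1·(+1)^3 = -1.
v=11: a=11^0·(≡2), b=11^2·(≡5) mod 11; (2|11)=-1, (5|11)=+1; (−1)^{0·2·5}·(-1)^2·(+1)^0 = +1.
v=3: a=3^-1·(≡2), b=3^3·(≡1) mod 3; (2|3)=-1, (1|3)=+1; (−1)^{-1·3·1}·(-1)^3·(+1)^-1 = +1.
v=29: a=29^3·(≡8), b=29^1·(≡19) mod 29; (8|29)=-1, (19|29)=-1; (−1)^{3·1·14}·(-1)^1·(-1)^3 = +1.
v=13: a=13^2·(≡1), b=13^1·(≡2) mod 13; (1|13)=+1, (2|13)=-1; (−1)^{2·1·6}·(+1)^1·(-1)^2 = +1.
v=19: a=19^3·(≡17), b=19^1·(≡6) mod 19; (17|19)=+1, (6|19)=+1; (−1)^{3·1·9}·(+1)^1·(+1)^3 = -1.
v=31: a=31^3·(≡8), b=31^1·(≡9) mod 31; (8|31)=+1, (9|31)=+1; (−1)^{3·1·15}·(+1)^1·(+1)^3 = -1.
(-1178589, 107251599 / ℚ) ramifies at {2, 19, 23, 31}: a division algebra.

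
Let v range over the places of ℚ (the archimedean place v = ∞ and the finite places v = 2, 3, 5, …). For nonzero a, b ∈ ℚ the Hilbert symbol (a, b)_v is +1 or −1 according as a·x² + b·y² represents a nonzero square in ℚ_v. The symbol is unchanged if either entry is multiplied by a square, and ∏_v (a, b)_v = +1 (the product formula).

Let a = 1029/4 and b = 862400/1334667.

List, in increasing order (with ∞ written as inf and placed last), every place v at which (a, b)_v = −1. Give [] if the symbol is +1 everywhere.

[7, 11]

Mod squares: a ≡ 21, b ≡ 33. Check v ∈ {∞, 2, 3, 5, 7, 11, 23, 29}.
v=23: a=23^0·(≡10), b=23^-2·(≡11) mod 23; (10|23)=-1, (11|23)=-1; (−1)^{0·-2·11}·(-1)^-2·(-1)^0 = +1.
v=5: a=5^0·(≡1), b=5^2·(≡3) mod 5; (1|5)=+1, (3|5)=-1; (−1)^{0·2·2}·(+1)^2·(-1)^0 = +1.
v=3: a=3^1·(≡1), b=3^-1·(≡2) mod 3; (1|3)=+1, (2|3)=-1; (−1)^{1·-1·1}·(+1)^-1·(-1)^1 = +1.
v=29: a=29^0·(≡18), b=29^-2·(≡22) mod 29; (18|29)=-1, (22|29)=+1; (−1)^{0·-2·14}·(-1)^-2·(+1)^0 = +1.
v=11: a=11^0·(≡7), b=11^1·(≡9) mod 11; (7|11)=-1, (9|11)=+1; (−1)^{0·1·5}·(-1)^1·(+1)^0 = -1.
v=7: a=7^3·(≡6), b=7^2·(≡6) mod 7; (6|7)=-1, (6|7)=-1; (−1)^{3·2·3}·(-1)^2·(-1)^3 = -1.
v=∞: 21 > 0 and 33 > 0  ⇒  (a,b)_∞ = +1.
v=2: v_2(a)=-2, v_2(b)=6; units ≡ 5, 1 (mod 8); ε·ε+αω+βω = 0·0+-2·0+6·1 ≡ 0  ⇒  (a,b)_2 = +1.
(21, 33 / ℚ) ramifies at {7, 11}: a division algebra.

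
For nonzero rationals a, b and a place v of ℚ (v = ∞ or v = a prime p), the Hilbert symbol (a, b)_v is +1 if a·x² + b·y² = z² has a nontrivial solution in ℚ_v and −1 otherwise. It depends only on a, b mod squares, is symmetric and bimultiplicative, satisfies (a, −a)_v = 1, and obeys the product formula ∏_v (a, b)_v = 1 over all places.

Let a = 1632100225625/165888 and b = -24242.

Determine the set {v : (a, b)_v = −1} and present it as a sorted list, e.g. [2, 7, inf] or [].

[19, 23, 29, 31]

(a, b) ≡ (34162, -24242) mod (ℚ^×)²; places V = {2, 3, 5, 17, 19, 23, 29, 31, ∞}.
(a,b)_2: α=-11, β=1; u≡1, v≡7 (mod 8); ε(u)ε(v)=0·1, αω(v)=-11·0, βω(u)=1·0; sum ≡ 0  ⇒  +1.
(a,b)_23: α=2, u≡19; β=1, v≡4 (mod 23); (19|23)=-1, (4|23)=+1; sign (−1)^0·-1^1·+1^2 = -1.
(a,b)_29: α=1, u≡19; β=0, v≡2 (mod 29); (19|29)=-1, (2|29)=-1; sign (−1)^0·-1^0·-1^1 = -1.
(a,b)_19: α=1, u≡8; β=0, v≡2 (mod 19); (8|19)=-1, (2|19)=-1; sign (−1)^0·-1^0·-1^1 = -1.
(a,b)_3: α=-4, u≡1; β=0, v≡1 (mod 3); (1|3)=+1, (1|3)=+1; sign (−1)^0·+1^0·+1^-4 = +1.
(a,b)_17: α=2, u≡16; β=1, v≡2 (mod 17); (16|17)=+1, (2|17)=+1; sign (−1)^0·+1^1·+1^2 = +1.
(a,b)_∞: sgn(34162)=+, sgn(-24242)=−, so +1.
(a,b)_5: α=4, u≡2; β=0, v≡3 (mod 5); (2|5)=-1, (3|5)=-1; sign (−1)^0·-1^0·-1^4 = +1.
(a,b)_31: α=1, u≡24; β=1, v≡24 (mod 31); (24|31)=-1, (24|31)=-1; sign (−1)^1·-1^1·-1^1 = -1.
(34162, -24242 / ℚ) ramifies at {19, 23, 29, 31}: a division algebra.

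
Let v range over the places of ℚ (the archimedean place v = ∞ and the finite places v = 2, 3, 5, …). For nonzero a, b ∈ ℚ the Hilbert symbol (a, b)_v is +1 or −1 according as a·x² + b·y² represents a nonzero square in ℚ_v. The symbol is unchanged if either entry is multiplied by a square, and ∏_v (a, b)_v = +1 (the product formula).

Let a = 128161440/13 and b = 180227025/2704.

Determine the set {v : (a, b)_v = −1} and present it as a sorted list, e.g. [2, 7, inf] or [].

(a, b) ≡ (1285570, 9889) mod (ℚ^×)²; places V = {2, 3, 5, 11, 13, 29, 31, ∞}.
(a,b)_3: α=4, u≡1; β=6, v≡1 (mod 3); (1|3)=+1, (1|3)=+1; sign (−1)^0·+1^6·+1^4 = +1.
(a,b)_31: α=1, u≡30; β=1, v≡5 (mod 31); (30|31)=-1, (5|31)=+1; sign (−1)^1·-1^1·+1^1 = +1.
(a,b)_∞: sgn(1285570)=+, sgn(9889)=+, so +1.
(a,b)_5: α=1, u≡1; β=2, v≡4 (mod 5); (1|5)=+1, (4|5)=+1; sign (−1)^0·+1^2·+1^1 = +1.
(a,b)_13: α=-1, u≡4; β=-2, v≡10 (mod 13); (4|13)=+1, (10|13)=+1; sign (−1)^0·+1^-2·+1^-1 = +1.
(a,b)_2: α=5, β=-4; u≡1, v≡1 (mod 8); ε(u)ε(v)=0·0, αω(v)=5·0, βω(u)=-4·0; sum ≡ 0  ⇒  +1.
(a,b)_29: α=1, u≡15; β=1, v≡16 (mod 29); (15|29)=-1, (16|29)=+1; sign (−1)^0·-1^1·+1^1 = -1.
(a,b)_11: α=1, u≡8; β=1, v≡8 (mod 11); (8|11)=-1, (8|11)=-1; sign (−1)^1·-1^1·-1^1 = -1.
Ram(1285570, 9889) = {11, 29}; no ℚ_11-point on the conic.

[11, 29]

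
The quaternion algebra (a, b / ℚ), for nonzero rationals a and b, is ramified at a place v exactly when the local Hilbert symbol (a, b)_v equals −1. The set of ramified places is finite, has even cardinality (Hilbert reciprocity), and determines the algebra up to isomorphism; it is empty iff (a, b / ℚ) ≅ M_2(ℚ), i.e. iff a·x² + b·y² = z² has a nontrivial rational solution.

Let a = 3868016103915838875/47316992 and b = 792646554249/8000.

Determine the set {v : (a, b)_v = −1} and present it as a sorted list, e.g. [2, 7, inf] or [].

[2, 3, 5, 7]

(a, b) ≡ (2310, 5) mod (ℚ^×)²; places V = {2, 3, 5, 7, 11, 13, 17, 19, 23, ∞}.
(a,b)_2: α=-17, β=-6; u≡3, v≡5 (mod 8); ε(u)ε(v)=1·0, αω(v)=-17·1, βω(u)=-6·1; sum ≡ 1  ⇒  -1.
(a,b)_5: α=3, u≡3; β=-3, v≡1 (mod 5); (3|5)=-1, (1|5)=+1; sign (−1)^0·-1^-3·+1^3 = -1.
(a,b)_17: α=2, u≡2; β=2, v≡7 (mod 17); (2|17)=+1, (7|17)=-1; sign (−1)^0·+1^2·-1^2 = +1.
(a,b)_3: α=5, u≡2; β=4, v≡2 (mod 3); (2|3)=-1, (2|3)=-1; sign (−1)^0·-1^4·-1^5 = -1.
(a,b)_7: α=1, u≡4; β=0, v≡3 (mod 7); (4|7)=+1, (3|7)=-1; sign (−1)^0·+1^0·-1^1 = -1.
(a,b)_11: α=3, u≡9; β=2, v≡4 (mod 11); (9|11)=+1, (4|11)=+1; sign (−1)^0·+1^2·+1^3 = +1.
(a,b)_∞: sgn(2310)=+, sgn(5)=+, so +1.
(a,b)_19: α=-2, u≡6; β=0, v≡6 (mod 19); (6|19)=+1, (6|19)=+1; sign (−1)^0·+1^0·+1^-2 = +1.
(a,b)_13: α=2, u≡1; β=0, v≡6 (mod 13); (1|13)=+1, (6|13)=-1; sign (−1)^0·+1^0·-1^2 = +1.
(a,b)_23: α=4, u≡7; β=4, v≡19 (mod 23); (7|23)=-1, (19|23)=-1; sign (−1)^0·-1^4·-1^4 = +1.
|Ram(2310, 5)| = 4, even; anisotropic at {2, 3, 5, 7}.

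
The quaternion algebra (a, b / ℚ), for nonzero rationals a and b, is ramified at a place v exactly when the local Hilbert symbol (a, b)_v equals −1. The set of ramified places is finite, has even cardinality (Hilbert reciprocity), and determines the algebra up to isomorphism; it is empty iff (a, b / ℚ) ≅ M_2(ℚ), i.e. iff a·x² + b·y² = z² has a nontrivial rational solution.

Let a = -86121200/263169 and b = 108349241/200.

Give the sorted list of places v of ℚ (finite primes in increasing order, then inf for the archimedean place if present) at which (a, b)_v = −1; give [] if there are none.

(a, b) ≡ (-407, 2002) mod (ℚ^×)²; places V = {2, 3, 5, 7, 11, 13, 19, 23, 37, 47, ∞}.
(a,b)_11: α=1, u≡10; β=1, v≡7 (mod 11); (10|11)=-1, (7|11)=-1; sign (−1)^1·-1^1·-1^1 = -1.
(a,b)_19: α=-2, u≡17; β=0, v≡5 (mod 19); (17|19)=+1, (5|19)=+1; sign (−1)^0·+1^0·+1^-2 = +1.
(a,b)_5: α=2, u≡3; β=-2, v≡2 (mod 5); (3|5)=-1, (2|5)=-1; sign (−1)^0·-1^-2·-1^2 = +1.
(a,b)_37: α=1, u≡25; β=0, v≡12 (mod 37); (25|37)=+1, (12|37)=+1; sign (−1)^0·+1^0·+1^1 = +1.
(a,b)_∞: sgn(-407)=−, sgn(2002)=+, so +1.
(a,b)_23: α=2, u≡21; β=0, v≡8 (mod 23); (21|23)=-1, (8|23)=+1; sign (−1)^0·-1^0·+1^2 = +1.
(a,b)_2: α=4, β=-3; u≡1, v≡1 (mod 8); ε(u)ε(v)=0·0, αω(v)=4·0, βω(u)=-3·0; sum ≡ 0  ⇒  +1.
(a,b)_47: α=0, u≡6; β=2, v≡18 (mod 47); (6|47)=+1, (18|47)=+1; sign (−1)^0·+1^2·+1^0 = +1.
(a,b)_13: α=0, u≡3; β=1, v≡2 (mod 13); (3|13)=+1, (2|13)=-1; sign (−1)^0·+1^1·-1^0 = +1.
(a,b)_7: α=0, u≡6; β=3, v≡3 (mod 7); (6|7)=-1, (3|7)=-1; sign (−1)^0·-1^3·-1^0 = -1.
(a,b)_3: α=-6, u≡1; β=0, v≡1 (mod 3); (1|3)=+1, (1|3)=+1; sign (−1)^0·+1^0·+1^-6 = +1.
(-407, 2002 / ℚ) ramifies at {7, 11}: a division algebra.

[7, 11]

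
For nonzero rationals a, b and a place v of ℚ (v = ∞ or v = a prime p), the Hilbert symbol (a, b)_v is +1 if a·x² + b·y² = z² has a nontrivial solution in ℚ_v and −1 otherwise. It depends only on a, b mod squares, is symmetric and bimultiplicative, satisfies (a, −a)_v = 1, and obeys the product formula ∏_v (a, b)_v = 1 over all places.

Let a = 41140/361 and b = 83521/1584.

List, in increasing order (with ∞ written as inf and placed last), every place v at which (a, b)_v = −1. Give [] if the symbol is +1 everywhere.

Mod squares: a ≡ 85, b ≡ 11. Check v ∈ {∞, 2, 3, 5, 11, 17, 19}.
v=5: a=5^1·(≡3), b=5^0·(≡4) mod 5; (3|5)=-1, (4|5)=+1; (−1)^{1·0·2}·(-1)^0·(+1)^1 = +1.
v=17: a=17^1·(≡10), b=17^4·(≡6) mod 17; (10|17)=-1, (6|17)=-1; (−1)^{1·4·8}·(-1)^4·(-1)^1 = -1.
v=19: a=19^-2·(≡5), b=19^0·(≡5) mod 19; (5|19)=+1, (5|19)=+1; (−1)^{-2·0·9}·(+1)^0·(+1)^-2 = +1.
v=2: v_2(a)=2, v_2(b)=-4; units ≡ 5, 3 (mod 8); ε·ε+αω+βω = 0·1+2·1+-4·1 ≡ 0  ⇒  (a,b)_2 = +1.
v=∞: 85 > 0 and 11 > 0  ⇒  (a,b)_∞ = +1.
v=3: a=3^0·(≡1), b=3^-2·(≡2) mod 3; (1|3)=+1, (2|3)=-1; (−1)^{0·-2·1}·(+1)^-2·(-1)^0 = +1.
v=11: a=11^2·(≡6), b=11^-1·(≡9) mod 11; (6|11)=-1, (9|11)=+1; (−1)^{2·-1·5}·(-1)^-1·(+1)^2 = -1.
(85, 11 / ℚ) ramifies at {11, 17}: a division algebra.

[11, 17]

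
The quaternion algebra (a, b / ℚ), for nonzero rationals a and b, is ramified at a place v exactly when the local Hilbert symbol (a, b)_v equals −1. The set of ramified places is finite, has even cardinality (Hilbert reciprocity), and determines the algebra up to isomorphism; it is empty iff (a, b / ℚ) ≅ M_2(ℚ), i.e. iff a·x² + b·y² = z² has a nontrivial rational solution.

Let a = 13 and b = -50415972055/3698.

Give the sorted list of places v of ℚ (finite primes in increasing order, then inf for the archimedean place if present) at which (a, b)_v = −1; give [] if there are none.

Mod squares: a ≡ 13, b ≡ -113390. Check v ∈ {∞, 2, 5, 13, 17, 23, 29, 41, 43}.
v=2: v_2(a)=0, v_2(b)=-1; units ≡ 5, 1 (mod 8); ε·ε+αω+βω = 0·0+0·0+-1·1 ≡ 1  ⇒  (a,b)_2 = -1.
v=23: a=23^0·(≡13), b=23^3·(≡20) mod 23; (13|23)=+1, (20|23)=-1; (−1)^{0·3·11}·(+1)^3·(-1)^0 = +1.
v=∞: 13 > 0 and -113390 < 0  ⇒  (a,b)_∞ = +1.
v=43: a=43^0·(≡13), b=43^-2·(≡13) mod 43; (13|43)=+1, (13|43)=+1; (−1)^{0·-2·21}·(+1)^-2·(+1)^0 = +1.
v=17: a=17^0·(≡13), b=17^1·(≡7) mod 17; (13|17)=+1, (7|17)=-1; (−1)^{0·1·8}·(+1)^1·(-1)^0 = +1.
v=41: a=41^0·(≡13), b=41^2·(≡37) mod 41; (13|41)=-1, (37|41)=+1; (−1)^{0·2·20}·(-1)^2·(+1)^0 = +1.
v=5: a=5^0·(≡3), b=5^1·(≡3) mod 5; (3|5)=-1, (3|5)=-1; (−1)^{0·1·2}·(-1)^1·(-1)^0 = -1.
v=29: a=29^0·(≡13), b=29^1·(≡23) mod 29; (13|29)=+1, (23|29)=+1; (−1)^{0·1·14}·(+1)^1·(+1)^0 = +1.
v=13: a=13^1·(≡1), b=13^0·(≡1) mod 13; (1|13)=+1, (1|13)=+1; (−1)^{1·0·6}·(+1)^0·(+1)^1 = +1.
(13, -113390 / ℚ) ramifies at {2, 5}: a division algebra.

[2, 5]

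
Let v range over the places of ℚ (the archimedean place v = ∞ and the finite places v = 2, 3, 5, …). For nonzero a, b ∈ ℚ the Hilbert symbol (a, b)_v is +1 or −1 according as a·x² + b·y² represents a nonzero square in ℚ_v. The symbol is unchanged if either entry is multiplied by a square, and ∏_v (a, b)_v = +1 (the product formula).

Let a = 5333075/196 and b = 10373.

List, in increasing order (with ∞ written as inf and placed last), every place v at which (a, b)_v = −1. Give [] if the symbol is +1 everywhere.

Mod squares: a ≡ 1763, b ≡ 10373. Check v ∈ {∞, 2, 5, 7, 11, 23, 41, 43}.
v=23: a=23^0·(≡15), b=23^1·(≡14) mod 23; (15|23)=-1, (14|23)=-1; (−1)^{0·1·11}·(-1)^1·(-1)^0 = -1.
v=41: a=41^1·(≡2), b=41^1·(≡7) mod 41; (2|41)=+1, (7|41)=-1; (−1)^{1·1·20}·(+1)^1·(-1)^1 = -1.
v=11: a=11^2·(≡1), b=11^1·(≡8) mod 11; (1|11)=+1, (8|11)=-1; (−1)^{2·1·5}·(+1)^1·(-1)^2 = +1.
v=5: a=5^2·(≡3), b=5^0·(≡3) mod 5; (3|5)=-1, (3|5)=-1; (−1)^{2·0·2}·(-1)^0·(-1)^2 = +1.
v=2: v_2(a)=-2, v_2(b)=0; units ≡ 3, 5 (mod 8); ε·ε+αω+βω = 1·0+-2·1+0·1 ≡ 0  ⇒  (a,b)_2 = +1.
v=43: a=43^1·(≡31), b=43^0·(≡10) mod 43; (31|43)=+1, (10|43)=+1; (−1)^{1·0·21}·(+1)^0·(+1)^1 = +1.
v=∞: 1763 > 0 and 10373 > 0  ⇒  (a,b)_∞ = +1.
v=7: a=7^-2·(≡5), b=7^0·(≡6) mod 7; (5|7)=-1, (6|7)=-1; (−1)^{-2·0·3}·(-1)^0·(-1)^-2 = +1.
(1763, 10373 / ℚ) ramifies at {23, 41}: a division algebra.

[23, 41]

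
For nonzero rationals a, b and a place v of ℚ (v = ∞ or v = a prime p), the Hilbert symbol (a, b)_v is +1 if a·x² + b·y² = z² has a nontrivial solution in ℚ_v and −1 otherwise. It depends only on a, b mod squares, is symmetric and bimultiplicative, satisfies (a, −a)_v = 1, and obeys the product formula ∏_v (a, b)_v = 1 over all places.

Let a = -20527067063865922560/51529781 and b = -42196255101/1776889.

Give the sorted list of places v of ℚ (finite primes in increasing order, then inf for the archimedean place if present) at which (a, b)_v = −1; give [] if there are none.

[2, 3, 13, 23, 29, inf]

(a, b) ≡ (-39585, -35581) mod (ℚ^×)²; places V = {2, 3, 5, 7, 11, 13, 17, 23, 29, 31, 43, ∞}.
(a,b)_43: α=-2, u≡37; β=-2, v≡11 (mod 43); (37|43)=-1, (11|43)=+1; sign (−1)^0·-1^-2·+1^-2 = +1.
(a,b)_5: α=1, u≡3; β=0, v≡1 (mod 5); (3|5)=-1, (1|5)=+1; sign (−1)^0·-1^0·+1^1 = +1.
(a,b)_13: α=1, u≡4; β=1, v≡8 (mod 13); (4|13)=+1, (8|13)=-1; sign (−1)^0·+1^1·-1^1 = -1.
(a,b)_2: α=10, β=0; u≡7, v≡3 (mod 8); ε(u)ε(v)=1·1, αω(v)=10·1, βω(u)=0·0; sum ≡ 1  ⇒  -1.
(a,b)_23: α=2, u≡14; β=1, v≡7 (mod 23); (14|23)=-1, (7|23)=-1; sign (−1)^0·-1^1·-1^2 = -1.
(a,b)_11: α=4, u≡3; β=4, v≡4 (mod 11); (3|11)=+1, (4|11)=+1; sign (−1)^0·+1^4·+1^4 = +1.
(a,b)_7: α=1, u≡1; β=1, v≡6 (mod 7); (1|7)=+1, (6|7)=-1; sign (−1)^1·+1^1·-1^1 = +1.
(a,b)_17: α=2, u≡16; β=1, v≡1 (mod 17); (16|17)=+1, (1|17)=+1; sign (−1)^0·+1^1·+1^2 = +1.
(a,b)_∞: sgn(-39585)=−, sgn(-35581)=−, so -1.
(a,b)_3: α=9, u≡2; β=4, v≡2 (mod 3); (2|3)=-1, (2|3)=-1; sign (−1)^0·-1^4·-1^9 = -1.
(a,b)_31: α=-2, u≡28; β=-2, v≡18 (mod 31); (28|31)=+1, (18|31)=+1; sign (−1)^0·+1^-2·+1^-2 = +1.
(a,b)_29: α=-1, u≡10; β=0, v≡19 (mod 29); (10|29)=-1, (19|29)=-1; sign (−1)^0·-1^0·-1^-1 = -1.
(-39585, -35581 / ℚ) ramifies at {2, 3, 13, 23, 29, ∞}: a division algebra.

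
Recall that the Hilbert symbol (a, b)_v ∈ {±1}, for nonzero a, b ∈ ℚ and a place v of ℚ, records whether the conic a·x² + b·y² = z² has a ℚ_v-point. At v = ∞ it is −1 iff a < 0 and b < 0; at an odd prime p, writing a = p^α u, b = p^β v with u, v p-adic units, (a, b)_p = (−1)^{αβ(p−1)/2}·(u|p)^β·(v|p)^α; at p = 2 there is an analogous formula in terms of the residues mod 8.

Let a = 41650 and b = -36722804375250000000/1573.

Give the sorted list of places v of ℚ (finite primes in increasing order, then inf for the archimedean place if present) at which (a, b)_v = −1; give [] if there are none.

(a, b) ≡ (34, -205530) mod (ℚ^×)²; places V = {2, 3, 5, 7, 11, 13, 17, 31, ∞}.
(a,b)_5: α=2, u≡1; β=9, v≡4 (mod 5); (1|5)=+1, (4|5)=+1; sign (−1)^0·+1^9·+1^2 = +1.
(a,b)_17: α=1, u≡2; β=3, v≡12 (mod 17); (2|17)=+1, (12|17)=-1; sign (−1)^0·+1^3·-1^1 = -1.
(a,b)_11: α=0, u≡4; β=-2, v≡9 (mod 11); (4|11)=+1, (9|11)=+1; sign (−1)^0·+1^-2·+1^0 = +1.
(a,b)_2: α=1, β=7; u≡1, v≡3 (mod 8); ε(u)ε(v)=0·1, αω(v)=1·1, βω(u)=7·0; sum ≡ 1  ⇒  -1.
(a,b)_13: α=0, u≡11; β=-1, v≡5 (mod 13); (11|13)=-1, (5|13)=-1; sign (−1)^0·-1^-1·-1^0 = -1.
(a,b)_3: α=0, u≡1; β=9, v≡1 (mod 3); (1|3)=+1, (1|3)=+1; sign (−1)^0·+1^9·+1^0 = +1.
(a,b)_31: α=0, u≡17; β=1, v≡9 (mod 31); (17|31)=-1, (9|31)=+1; sign (−1)^0·-1^1·+1^0 = -1.
(a,b)_7: α=2, u≡3; β=2, v≡4 (mod 7); (3|7)=-1, (4|7)=+1; sign (−1)^0·-1^2·+1^2 = +1.
(a,b)_∞: sgn(34)=+, sgn(-205530)=−, so +1.
Ram(34, -205530) = {2, 13, 17, 31}; no ℚ_2-point on the conic.

[2, 13, 17, 31]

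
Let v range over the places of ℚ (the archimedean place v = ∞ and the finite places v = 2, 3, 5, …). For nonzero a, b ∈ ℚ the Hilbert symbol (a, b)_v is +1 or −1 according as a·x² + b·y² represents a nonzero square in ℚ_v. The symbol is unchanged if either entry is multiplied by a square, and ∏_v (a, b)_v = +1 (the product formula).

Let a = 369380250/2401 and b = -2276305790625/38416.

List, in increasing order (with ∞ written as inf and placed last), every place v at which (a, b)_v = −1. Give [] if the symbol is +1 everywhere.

Mod squares: a ≡ 182410, b ≡ -185. Check v ∈ {∞, 2, 3, 5, 7, 17, 29, 37}.
v=2: v_2(a)=1, v_2(b)=-4; units ≡ 5, 7 (mod 8); ε·ε+αω+βω = 0·1+1·0+-4·1 ≡ 0  ⇒  (a,b)_2 = +1.
v=5: a=5^3·(≡2), b=5^5·(≡2) mod 5; (2|5)=-1, (2|5)=-1; (−1)^{3·5·2}·(-1)^5·(-1)^3 = +1.
v=7: a=7^-4·(≡1), b=7^-4·(≡4) mod 7; (1|7)=+1, (4|7)=+1; (−1)^{-4·-4·3}·(+1)^-4·(+1)^-4 = +1.
v=∞: 182410 > 0 and -185 < 0  ⇒  (a,b)_∞ = +1.
v=17: a=17^1·(≡10), b=17^2·(≡4) mod 17; (10|17)=-1, (4|17)=+1; (−1)^{1·2·8}·(-1)^2·(+1)^1 = +1.
v=3: a=3^4·(≡1), b=3^4·(≡1) mod 3; (1|3)=+1, (1|3)=+1; (−1)^{4·4·1}·(+1)^4·(+1)^4 = +1.
v=29: a=29^1·(≡12), b=29^2·(≡11) mod 29; (12|29)=-1, (11|29)=-1; (−1)^{1·2·14}·(-1)^2·(-1)^1 = -1.
v=37: a=37^1·(≡4), b=37^1·(≡18) mod 37; (4|37)=+1, (18|37)=-1; (−1)^{1·1·18}·(+1)^1·(-1)^1 = -1.
(182410, -185 / ℚ) ramifies at {29, 37}: a division algebra.

[29, 37]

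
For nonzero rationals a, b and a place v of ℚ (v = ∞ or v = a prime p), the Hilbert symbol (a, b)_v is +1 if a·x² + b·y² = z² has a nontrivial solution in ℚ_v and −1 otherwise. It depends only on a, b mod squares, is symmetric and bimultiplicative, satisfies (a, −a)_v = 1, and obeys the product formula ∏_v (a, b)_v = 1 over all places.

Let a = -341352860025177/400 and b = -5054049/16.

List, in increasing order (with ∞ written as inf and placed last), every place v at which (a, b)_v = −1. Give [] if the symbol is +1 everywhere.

(a, b) ≡ (-33, -4641) mod (ℚ^×)²; places V = {2, 3, 5, 7, 11, 13, 17, ∞}.
(a,b)_∞: sgn(-33)=−, sgn(-4641)=−, so -1.
(a,b)_2: α=-4, β=-4; u≡7, v≡7 (mod 8); ε(u)ε(v)=1·1, αω(v)=-4·0, βω(u)=-4·0; sum ≡ 1  ⇒  -1.
(a,b)_3: α=7, u≡1; β=3, v≡1 (mod 3); (1|3)=+1, (1|3)=+1; sign (−1)^1·+1^3·+1^7 = -1.
(a,b)_13: α=2, u≡5; β=1, v≡6 (mod 13); (5|13)=-1, (6|13)=-1; sign (−1)^0·-1^1·-1^2 = -1.
(a,b)_5: α=-2, u≡3; β=0, v≡1 (mod 5); (3|5)=-1, (1|5)=+1; sign (−1)^0·-1^0·+1^-2 = +1.
(a,b)_7: α=4, u≡1; β=1, v≡4 (mod 7); (1|7)=+1, (4|7)=+1; sign (−1)^0·+1^1·+1^4 = +1.
(a,b)_17: α=2, u≡15; β=1, v≡1 (mod 17); (15|17)=+1, (1|17)=+1; sign (−1)^0·+1^1·+1^2 = +1.
(a,b)_11: α=3, u≡7; β=2, v≡4 (mod 11); (7|11)=-1, (4|11)=+1; sign (−1)^0·-1^2·+1^3 = +1.
Ram(-33, -4641) = {2, 3, 13, ∞}; no ℚ_2-point on the conic.

[2, 3, 13, inf]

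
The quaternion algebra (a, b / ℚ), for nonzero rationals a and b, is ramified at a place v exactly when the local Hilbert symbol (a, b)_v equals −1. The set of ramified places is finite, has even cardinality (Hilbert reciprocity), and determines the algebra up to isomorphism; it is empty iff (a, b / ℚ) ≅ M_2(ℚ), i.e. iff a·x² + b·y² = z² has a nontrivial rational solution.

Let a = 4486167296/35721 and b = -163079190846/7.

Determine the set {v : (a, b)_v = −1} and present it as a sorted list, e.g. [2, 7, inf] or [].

[11, 29]

Mod squares: a ≡ 17524091, b ≡ -57419362. Check v ∈ {∞, 2, 3, 7, 11, 13, 23, 29, 43, 47}.
v=2: v_2(a)=8, v_2(b)=1; units ≡ 3, 7 (mod 8); ε·ε+αω+βω = 1·1+8·0+1·1 ≡ 0  ⇒  (a,b)_2 = +1.
v=11: a=11^0·(≡7), b=11^1·(≡5) mod 11; (7|11)=-1, (5|11)=+1; (−1)^{0·1·5}·(-1)^1·(+1)^0 = -1.
v=47: a=47^1·(≡42), b=47^2·(≡24) mod 47; (42|47)=+1, (24|47)=+1; (−1)^{1·2·23}·(+1)^2·(+1)^1 = +1.
v=∞: 17524091 > 0 and -57419362 < 0  ⇒  (a,b)_∞ = +1.
v=43: a=43^1·(≡33), b=43^1·(≡13) mod 43; (33|43)=-1, (13|43)=+1; (−1)^{1·1·21}·(-1)^1·(+1)^1 = +1.
v=7: a=7^-2·(≡2), b=7^-1·(≡2) mod 7; (2|7)=+1, (2|7)=+1; (−1)^{-2·-1·3}·(+1)^-1·(+1)^-2 = +1.
v=13: a=13^1·(≡6), b=13^1·(≡5) mod 13; (6|13)=-1, (5|13)=-1; (−1)^{1·1·6}·(-1)^1·(-1)^1 = +1.
v=29: a=29^1·(≡25), b=29^1·(≡15) mod 29; (25|29)=+1, (15|29)=-1; (−1)^{1·1·14}·(+1)^1·(-1)^1 = -1.
v=23: a=23^1·(≡17), b=23^1·(≡8) mod 23; (17|23)=-1, (8|23)=+1; (−1)^{1·1·11}·(-1)^1·(+1)^1 = +1.
v=3: a=3^-6·(≡2), b=3^2·(≡2) mod 3; (2|3)=-1, (2|3)=-1; (−1)^{-6·2·1}·(-1)^2·(-1)^-6 = +1.
|Ram(17524091, -57419362)| = 2, even; anisotropic at {11, 29}.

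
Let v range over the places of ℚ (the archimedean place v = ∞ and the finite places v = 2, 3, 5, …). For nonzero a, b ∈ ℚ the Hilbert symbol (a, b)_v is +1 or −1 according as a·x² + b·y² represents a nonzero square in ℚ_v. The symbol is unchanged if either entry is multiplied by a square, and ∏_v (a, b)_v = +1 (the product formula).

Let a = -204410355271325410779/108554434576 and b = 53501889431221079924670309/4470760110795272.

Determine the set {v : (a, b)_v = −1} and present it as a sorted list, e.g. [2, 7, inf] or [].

(a, b) ≡ (-299, 28842) mod (ℚ^×)²; places V = {2, 3, 7, 11, 13, 17, 19, 23, 41, ∞}.
(a,b)_7: α=-4, u≡1; β=-6, v≡1 (mod 7); (1|7)=+1, (1|7)=+1; sign (−1)^0·+1^-6·+1^-4 = +1.
(a,b)_3: α=8, u≡1; β=7, v≡2 (mod 3); (1|3)=+1, (2|3)=-1; sign (−1)^0·+1^7·-1^8 = +1.
(a,b)_13: α=5, u≡3; β=6, v≡7 (mod 13); (3|13)=+1, (7|13)=-1; sign (−1)^0·+1^6·-1^5 = -1.
(a,b)_11: α=2, u≡4; β=3, v≡4 (mod 11); (4|11)=+1, (4|11)=+1; sign (−1)^0·+1^3·+1^2 = +1.
(a,b)_41: α=-4, u≡12; β=-6, v≡19 (mod 41); (12|41)=-1, (19|41)=-1; sign (−1)^0·-1^-6·-1^-4 = +1.
(a,b)_∞: sgn(-299)=−, sgn(28842)=+, so +1.
(a,b)_17: α=4, u≡12; β=6, v≡6 (mod 17); (12|17)=-1, (6|17)=-1; sign (−1)^0·-1^6·-1^4 = +1.
(a,b)_23: α=1, u≡14; β=1, v≡16 (mod 23); (14|23)=-1, (16|23)=+1; sign (−1)^1·-1^1·+1^1 = +1.
(a,b)_2: α=-4, β=-3; u≡5, v≡5 (mod 8); ε(u)ε(v)=0·0, αω(v)=-4·1, βω(u)=-3·1; sum ≡ 1  ⇒  -1.
(a,b)_19: α=2, u≡5; β=3, v≡11 (mod 19); (5|19)=+1, (11|19)=+1; sign (−1)^0·+1^3·+1^2 = +1.
Ram(-299, 28842) = {2, 13}; no ℚ_2-point on the conic.

[2, 13]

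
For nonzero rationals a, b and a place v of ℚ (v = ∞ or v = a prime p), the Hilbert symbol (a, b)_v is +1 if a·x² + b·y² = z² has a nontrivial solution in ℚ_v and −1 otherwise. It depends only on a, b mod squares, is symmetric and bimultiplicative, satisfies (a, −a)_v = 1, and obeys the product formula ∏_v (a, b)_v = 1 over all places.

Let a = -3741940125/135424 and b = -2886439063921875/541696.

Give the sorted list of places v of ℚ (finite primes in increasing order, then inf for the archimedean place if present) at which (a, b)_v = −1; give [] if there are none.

[17, inf]

(a, b) ≡ (-2805, -11) mod (ℚ^×)²; places V = {2, 3, 5, 7, 11, 17, 23, ∞}.
(a,b)_23: α=-2, u≡16; β=-2, v≡4 (mod 23); (16|23)=+1, (4|23)=+1; sign (−1)^0·+1^-2·+1^-2 = +1.
(a,b)_11: α=3, u≡9; β=5, v≡8 (mod 11); (9|11)=+1, (8|11)=-1; sign (−1)^1·+1^5·-1^3 = +1.
(a,b)_3: α=3, u≡1; β=4, v≡1 (mod 3); (1|3)=+1, (1|3)=+1; sign (−1)^0·+1^4·+1^3 = +1.
(a,b)_7: α=2, u≡2; β=2, v≡5 (mod 7); (2|7)=+1, (5|7)=-1; sign (−1)^0·+1^2·-1^2 = +1.
(a,b)_2: α=-8, β=-10; u≡3, v≡5 (mod 8); ε(u)ε(v)=1·0, αω(v)=-8·1, βω(u)=-10·1; sum ≡ 0  ⇒  +1.
(a,b)_∞: sgn(-2805)=−, sgn(-11)=−, so -1.
(a,b)_17: α=1, u≡11; β=2, v≡14 (mod 17); (11|17)=-1, (14|17)=-1; sign (−1)^0·-1^2·-1^1 = -1.
(a,b)_5: α=3, u≡1; β=6, v≡4 (mod 5); (1|5)=+1, (4|5)=+1; sign (−1)^0·+1^6·+1^3 = +1.
(-2805, -11 / ℚ) ramifies at {17, ∞}: a division algebra.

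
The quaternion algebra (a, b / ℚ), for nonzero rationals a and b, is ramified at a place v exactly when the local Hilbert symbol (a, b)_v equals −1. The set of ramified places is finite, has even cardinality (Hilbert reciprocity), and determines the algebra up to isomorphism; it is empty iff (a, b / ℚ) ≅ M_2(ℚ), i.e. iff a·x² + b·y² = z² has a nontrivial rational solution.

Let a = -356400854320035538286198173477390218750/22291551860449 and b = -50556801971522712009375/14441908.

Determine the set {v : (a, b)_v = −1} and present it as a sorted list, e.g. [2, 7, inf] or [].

(a, b) ≡ (-226366, -31395) mod (ℚ^×)²; places V = {2, 3, 5, 7, 11, 13, 17, 19, 23, 31, 37, ∞}.
(a,b)_17: α=-6, u≡5; β=-2, v≡16 (mod 17); (5|17)=-1, (16|17)=+1; sign (−1)^0·-1^-2·+1^-6 = +1.
(a,b)_5: α=6, u≡4; β=5, v≡4 (mod 5); (4|5)=+1, (4|5)=+1; sign (−1)^0·+1^5·+1^6 = +1.
(a,b)_31: α=-4, u≡15; β=-2, v≡16 (mod 31); (15|31)=-1, (16|31)=+1; sign (−1)^0·-1^-2·+1^-4 = +1.
(a,b)_2: α=1, β=-2; u≡1, v≡5 (mod 8); ε(u)ε(v)=0·0, αω(v)=1·1, βω(u)=-2·0; sum ≡ 1  ⇒  -1.
(a,b)_23: α=5, u≡3; β=3, v≡5 (mod 23); (3|23)=+1, (5|23)=-1; sign (−1)^1·+1^3·-1^5 = +1.
(a,b)_∞: sgn(-226366)=−, sgn(-31395)=−, so -1.
(a,b)_11: α=2, u≡1; β=2, v≡10 (mod 11); (1|11)=+1, (10|11)=-1; sign (−1)^0·+1^2·-1^2 = +1.
(a,b)_7: α=11, u≡1; β=7, v≡1 (mod 7); (1|7)=+1, (1|7)=+1; sign (−1)^1·+1^7·+1^11 = -1.
(a,b)_19: α=5, u≡18; β=2, v≡10 (mod 19); (18|19)=-1, (10|19)=-1; sign (−1)^0·-1^2·-1^5 = -1.
(a,b)_37: α=3, u≡24; β=2, v≡20 (mod 37); (24|37)=-1, (20|37)=-1; sign (−1)^0·-1^2·-1^3 = -1.
(a,b)_13: α=0, u≡9; β=-1, v≡3 (mod 13); (9|13)=+1, (3|13)=+1; sign (−1)^0·+1^-1·+1^0 = +1.
(a,b)_3: α=10, u≡2; β=3, v≡2 (mod 3); (2|3)=-1, (2|3)=-1; sign (−1)^0·-1^3·-1^10 = -1.
|Ram(-226366, -31395)| = 6, even; anisotropic at {2, 3, 7, 19, 37, ∞}.

[2, 3, 7, 19, 37, inf]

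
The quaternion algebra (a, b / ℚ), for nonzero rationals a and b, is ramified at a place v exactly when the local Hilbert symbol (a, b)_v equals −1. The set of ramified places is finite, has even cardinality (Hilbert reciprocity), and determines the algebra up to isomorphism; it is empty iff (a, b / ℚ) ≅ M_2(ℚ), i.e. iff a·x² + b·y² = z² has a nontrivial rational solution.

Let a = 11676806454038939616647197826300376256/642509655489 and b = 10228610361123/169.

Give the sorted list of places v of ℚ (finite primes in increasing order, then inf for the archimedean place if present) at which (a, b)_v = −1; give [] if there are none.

Mod squares: a ≡ 1771, b ≡ 187. Check v ∈ {∞, 2, 3, 7, 11, 13, 17, 23, 31, 37, 41, 43}.
v=37: a=37^4·(≡5), b=37^2·(≡14) mod 37; (5|37)=-1, (14|37)=-1; (−1)^{4·2·18}·(-1)^2·(-1)^4 = +1.
v=3: a=3^-4·(≡1), b=3^2·(≡1) mod 3; (1|3)=+1, (1|3)=+1; (−1)^{-4·2·1}·(+1)^2·(+1)^-4 = +1.
v=13: a=13^-4·(≡12), b=13^-2·(≡11) mod 13; (12|13)=+1, (11|13)=-1; (−1)^{-4·-2·6}·(+1)^-2·(-1)^-4 = +1.
v=43: a=43^4·(≡19), b=43^2·(≡31) mod 43; (19|43)=-1, (31|43)=+1; (−1)^{4·2·21}·(-1)^2·(+1)^4 = +1.
v=7: a=7^11·(≡4), b=7^4·(≡5) mod 7; (4|7)=+1, (5|7)=-1; (−1)^{11·4·3}·(+1)^4·(-1)^11 = -1.
v=41: a=41^2·(≡40), b=41^0·(≡23) mod 41; (40|41)=+1, (23|41)=+1; (−1)^{2·0·20}·(+1)^0·(+1)^2 = +1.
v=∞: 1771 > 0 and 187 > 0  ⇒  (a,b)_∞ = +1.
v=31: a=31^-2·(≡4), b=31^0·(≡1) mod 31; (4|31)=+1, (1|31)=+1; (−1)^{-2·0·15}·(+1)^0·(+1)^-2 = +1.
v=11: a=11^3·(≡2), b=11^1·(≡10) mod 11; (2|11)=-1, (10|11)=-1; (−1)^{3·1·5}·(-1)^1·(-1)^3 = -1.
v=2: v_2(a)=6, v_2(b)=0; units ≡ 3, 3 (mod 8); ε·ε+αω+βω = 1·1+6·1+0·1 ≡ 1  ⇒  (a,b)_2 = -1.
v=23: a=23^5·(≡9), b=23^0·(≡3) mod 23; (9|23)=+1, (3|23)=+1; (−1)^{5·0·11}·(+1)^0·(+1)^5 = +1.
v=17: a=17^-2·(≡14), b=17^1·(≡10) mod 17; (14|17)=-1, (10|17)=-1; (−1)^{-2·1·8}·(-1)^1·(-1)^-2 = -1.
|Ram(1771, 187)| = 4, even; anisotropic at {2, 7, 11, 17}.

[2, 7, 11, 17]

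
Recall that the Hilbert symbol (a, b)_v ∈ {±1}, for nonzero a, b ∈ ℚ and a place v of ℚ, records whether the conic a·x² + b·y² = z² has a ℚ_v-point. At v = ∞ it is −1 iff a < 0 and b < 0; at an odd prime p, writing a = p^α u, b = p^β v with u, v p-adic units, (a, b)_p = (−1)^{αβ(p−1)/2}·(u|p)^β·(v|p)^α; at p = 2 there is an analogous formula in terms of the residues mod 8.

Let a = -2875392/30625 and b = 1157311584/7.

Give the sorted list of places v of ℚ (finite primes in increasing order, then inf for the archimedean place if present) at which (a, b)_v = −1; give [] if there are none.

[2, 3, 7, 11, 13, 17]

Mod squares: a ≡ -78, b ≡ 56258202. Check v ∈ {∞, 2, 3, 5, 7, 11, 13, 17, 19, 29}.
v=19: a=19^0·(≡9), b=19^1·(≡17) mod 19; (9|19)=+1, (17|19)=+1; (−1)^{0·1·9}·(+1)^1·(+1)^0 = +1.
v=2: v_2(a)=13, v_2(b)=5; units ≡ 1, 5 (mod 8); ε·ε+αω+βω = 0·0+13·1+5·0 ≡ 1  ⇒  (a,b)_2 = -1.
v=3: a=3^3·(≡1), b=3^3·(≡1) mod 3; (1|3)=+1, (1|3)=+1; (−1)^{3·3·1}·(+1)^3·(+1)^3 = -1.
v=13: a=13^1·(≡5), b=13^1·(≡1) mod 13; (5|13)=-1, (1|13)=+1; (−1)^{1·1·6}·(-1)^1·(+1)^1 = -1.
v=11: a=11^0·(≡8), b=11^1·(≡4) mod 11; (8|11)=-1, (4|11)=+1; (−1)^{0·1·5}·(-1)^1·(+1)^0 = -1.
v=17: a=17^0·(≡7), b=17^1·(≡13) mod 17; (7|17)=-1, (13|17)=+1; (−1)^{0·1·8}·(-1)^1·(+1)^0 = -1.
v=∞: -78 < 0 and 56258202 > 0  ⇒  (a,b)_∞ = +1.
v=5: a=5^-4·(≡2), b=5^0·(≡2) mod 5; (2|5)=-1, (2|5)=-1; (−1)^{-4·0·2}·(-1)^0·(-1)^-4 = +1.
v=29: a=29^0·(≡16), b=29^1·(≡11) mod 29; (16|29)=+1, (11|29)=-1; (−1)^{0·1·14}·(+1)^1·(-1)^0 = +1.
v=7: a=7^-2·(≡6), b=7^-1·(≡2) mod 7; (6|7)=-1, (2|7)=+1; (−1)^{-2·-1·3}·(-1)^-1·(+1)^-2 = -1.
(-78, 56258202 / ℚ) ramifies at {2, 3, 7, 11, 13, 17}: a division algebra.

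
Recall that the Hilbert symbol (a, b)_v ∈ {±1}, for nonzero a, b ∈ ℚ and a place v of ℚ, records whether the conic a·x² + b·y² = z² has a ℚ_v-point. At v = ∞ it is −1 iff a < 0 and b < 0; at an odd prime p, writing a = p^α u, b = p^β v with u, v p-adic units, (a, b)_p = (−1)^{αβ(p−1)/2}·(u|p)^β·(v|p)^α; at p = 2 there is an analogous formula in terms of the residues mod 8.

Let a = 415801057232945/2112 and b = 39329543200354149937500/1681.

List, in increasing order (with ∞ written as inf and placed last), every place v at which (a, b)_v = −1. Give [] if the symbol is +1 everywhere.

[19, 31]

Mod squares: a ≡ 97185, b ≡ 31. Check v ∈ {∞, 2, 3, 5, 11, 17, 19, 23, 31, 41}.
v=17: a=17^2·(≡9), b=17^4·(≡10) mod 17; (9|17)=+1, (10|17)=-1; (−1)^{2·4·8}·(+1)^4·(-1)^2 = +1.
v=23: a=23^2·(≡5), b=23^0·(≡3) mod 23; (5|23)=-1, (3|23)=+1; (−1)^{2·0·11}·(-1)^0·(+1)^2 = +1.
v=31: a=31^5·(≡10), b=31^5·(≡9) mod 31; (10|31)=+1, (9|31)=+1; (−1)^{5·5·15}·(+1)^5·(+1)^5 = -1.
v=3: a=3^-1·(≡1), b=3^6·(≡1) mod 3; (1|3)=+1, (1|3)=+1; (−1)^{-1·6·1}·(+1)^6·(+1)^-1 = +1.
v=2: v_2(a)=-6, v_2(b)=2; units ≡ 1, 7 (mod 8); ε·ε+αω+βω = 0·1+-6·0+2·0 ≡ 0  ⇒  (a,b)_2 = +1.
v=19: a=19^1·(≡11), b=19^2·(≡3) mod 19; (11|19)=+1, (3|19)=-1; (−1)^{1·2·9}·(+1)^2·(-1)^1 = -1.
v=5: a=5^1·(≡2), b=5^6·(≡1) mod 5; (2|5)=-1, (1|5)=+1; (−1)^{1·6·2}·(-1)^6·(+1)^1 = +1.
v=∞: 97185 > 0 and 31 > 0  ⇒  (a,b)_∞ = +1.
v=41: a=41^0·(≡3), b=41^-2·(≡25) mod 41; (3|41)=-1, (25|41)=+1; (−1)^{0·-2·20}·(-1)^-2·(+1)^0 = +1.
v=11: a=11^-1·(≡2), b=11^0·(≡1) mod 11; (2|11)=-1, (1|11)=+1; (−1)^{-1·0·5}·(-1)^0·(+1)^-1 = +1.
|Ram(97185, 31)| = 2, even; anisotropic at {19, 31}.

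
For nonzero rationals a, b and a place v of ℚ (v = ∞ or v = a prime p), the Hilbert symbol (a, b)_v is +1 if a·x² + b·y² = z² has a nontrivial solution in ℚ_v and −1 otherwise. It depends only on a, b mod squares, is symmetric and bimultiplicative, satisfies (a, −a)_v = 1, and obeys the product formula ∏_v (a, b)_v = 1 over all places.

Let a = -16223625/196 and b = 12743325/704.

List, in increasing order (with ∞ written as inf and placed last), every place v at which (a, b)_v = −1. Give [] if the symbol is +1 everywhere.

[2, 5, 11, 29]

(a, b) ≡ (-72105, 69223) mod (ℚ^×)²; places V = {2, 3, 5, 7, 11, 19, 23, 29, 31, ∞}.
(a,b)_5: α=3, u≡1; β=2, v≡2 (mod 5); (1|5)=+1, (2|5)=-1; sign (−1)^0·+1^2·-1^3 = -1.
(a,b)_3: α=3, u≡1; β=4, v≡1 (mod 3); (1|3)=+1, (1|3)=+1; sign (−1)^0·+1^4·+1^3 = +1.
(a,b)_23: α=1, u≡1; β=0, v≡1 (mod 23); (1|23)=+1, (1|23)=+1; sign (−1)^0·+1^0·+1^1 = +1.
(a,b)_11: α=1, u≡3; β=-1, v≡5 (mod 11); (3|11)=+1, (5|11)=+1; sign (−1)^1·+1^-1·+1^1 = -1.
(a,b)_2: α=-2, β=-6; u≡7, v≡7 (mod 8); ε(u)ε(v)=1·1, αω(v)=-2·0, βω(u)=-6·0; sum ≡ 1  ⇒  -1.
(a,b)_∞: sgn(-72105)=−, sgn(69223)=+, so +1.
(a,b)_31: α=0, u≡7; β=1, v≡19 (mod 31); (7|31)=+1, (19|31)=+1; sign (−1)^0·+1^1·+1^0 = +1.
(a,b)_29: α=0, u≡18; β=1, v≡13 (mod 29); (18|29)=-1, (13|29)=+1; sign (−1)^0·-1^1·+1^0 = -1.
(a,b)_7: α=-2, u≡4; β=1, v≡5 (mod 7); (4|7)=+1, (5|7)=-1; sign (−1)^0·+1^1·-1^-2 = +1.
(a,b)_19: α=1, u≡7; β=0, v≡6 (mod 19); (7|19)=+1, (6|19)=+1; sign (−1)^0·+1^0·+1^1 = +1.
Ram(-72105, 69223) = {2, 5, 11, 29}; no ℚ_2-point on the conic.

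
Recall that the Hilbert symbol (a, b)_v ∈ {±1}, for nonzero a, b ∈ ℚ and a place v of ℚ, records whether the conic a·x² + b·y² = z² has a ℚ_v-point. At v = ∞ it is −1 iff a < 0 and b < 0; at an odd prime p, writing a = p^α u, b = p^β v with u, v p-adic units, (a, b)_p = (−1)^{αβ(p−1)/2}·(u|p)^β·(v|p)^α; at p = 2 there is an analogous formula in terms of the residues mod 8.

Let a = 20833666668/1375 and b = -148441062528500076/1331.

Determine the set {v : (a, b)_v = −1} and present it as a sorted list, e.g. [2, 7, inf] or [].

[3, 17]

Mod squares: a ≡ 165, b ≡ -8041. Check v ∈ {∞, 2, 3, 5, 11, 17, 19, 43}.
v=11: a=11^-1·(≡3), b=11^-3·(≡6) mod 11; (3|11)=+1, (6|11)=-1; (−1)^{-1·-3·5}·(+1)^-3·(-1)^-1 = +1.
v=3: a=3^3·(≡1), b=3^6·(≡2) mod 3; (1|3)=+1, (2|3)=-1; (−1)^{3·6·1}·(+1)^6·(-1)^3 = -1.
v=5: a=5^-3·(≡3), b=5^0·(≡4) mod 5; (3|5)=-1, (4|5)=+1; (−1)^{-3·0·2}·(-1)^0·(+1)^-3 = +1.
v=17: a=17^2·(≡14), b=17^3·(≡10) mod 17; (14|17)=-1, (10|17)=-1; (−1)^{2·3·8}·(-1)^3·(-1)^2 = -1.
v=2: v_2(a)=2, v_2(b)=2; units ≡ 5, 7 (mod 8); ε·ε+αω+βω = 0·1+2·0+2·1 ≡ 0  ⇒  (a,b)_2 = +1.
v=∞: 165 > 0 and -8041 < 0  ⇒  (a,b)_∞ = +1.
v=43: a=43^2·(≡16), b=43^3·(≡12) mod 43; (16|43)=+1, (12|43)=-1; (−1)^{2·3·21}·(+1)^3·(-1)^2 = +1.
v=19: a=19^2·(≡12), b=19^4·(≡13) mod 19; (12|19)=-1, (13|19)=-1; (−1)^{2·4·9}·(-1)^4·(-1)^2 = +1.
(165, -8041 / ℚ) ramifies at {3, 17}: a division algebra.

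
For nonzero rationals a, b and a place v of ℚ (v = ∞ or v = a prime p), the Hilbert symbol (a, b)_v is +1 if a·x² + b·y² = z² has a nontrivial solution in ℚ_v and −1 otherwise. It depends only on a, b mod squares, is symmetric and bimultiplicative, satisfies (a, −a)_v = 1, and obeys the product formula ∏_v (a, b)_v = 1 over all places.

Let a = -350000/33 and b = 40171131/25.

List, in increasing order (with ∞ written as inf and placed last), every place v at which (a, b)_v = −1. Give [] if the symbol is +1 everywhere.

[3, 11]

(a, b) ≡ (-1155, 11) mod (ℚ^×)²; places V = {2, 3, 5, 7, 11, 13, ∞}.
(a,b)_5: α=5, u≡1; β=-2, v≡1 (mod 5); (1|5)=+1, (1|5)=+1; sign (−1)^0·+1^-2·+1^5 = +1.
(a,b)_∞: sgn(-1155)=−, sgn(11)=+, so +1.
(a,b)_2: α=4, β=0; u≡5, v≡3 (mod 8); ε(u)ε(v)=0·1, αω(v)=4·1, βω(u)=0·1; sum ≡ 0  ⇒  +1.
(a,b)_11: α=-1, u≡3; β=1, v≡3 (mod 11); (3|11)=+1, (3|11)=+1; sign (−1)^1·+1^1·+1^-1 = -1.
(a,b)_13: α=0, u≡11; β=2, v≡6 (mod 13); (11|13)=-1, (6|13)=-1; sign (−1)^0·-1^2·-1^0 = +1.
(a,b)_3: α=-1, u≡2; β=2, v≡2 (mod 3); (2|3)=-1, (2|3)=-1; sign (−1)^0·-1^2·-1^-1 = -1.
(a,b)_7: α=1, u≡3; β=4, v≡2 (mod 7); (3|7)=-1, (2|7)=+1; sign (−1)^0·-1^4·+1^1 = +1.
|Ram(-1155, 11)| = 2, even; anisotropic at {3, 11}.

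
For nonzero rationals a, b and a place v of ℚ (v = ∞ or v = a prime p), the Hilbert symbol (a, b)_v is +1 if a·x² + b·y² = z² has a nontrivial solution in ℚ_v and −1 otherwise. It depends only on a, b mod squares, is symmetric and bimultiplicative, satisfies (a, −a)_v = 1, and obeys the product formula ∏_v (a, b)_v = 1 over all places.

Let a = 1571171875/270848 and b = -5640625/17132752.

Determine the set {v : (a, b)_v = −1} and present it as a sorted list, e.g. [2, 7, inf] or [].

(a, b) ≡ (1190, -13) mod (ℚ^×)²; places V = {2, 5, 7, 13, 17, 19, 23, 41, ∞}.
(a,b)_17: α=1, u≡8; β=0, v≡8 (mod 17); (8|17)=+1, (8|17)=+1; sign (−1)^0·+1^0·+1^1 = +1.
(a,b)_7: α=1, u≡2; β=-2, v≡2 (mod 7); (2|7)=+1, (2|7)=+1; sign (−1)^0·+1^-2·+1^1 = +1.
(a,b)_2: α=-9, β=-4; u≡3, v≡3 (mod 8); ε(u)ε(v)=1·1, αω(v)=-9·1, βω(u)=-4·1; sum ≡ 0  ⇒  +1.
(a,b)_41: α=0, u≡5; β=-2, v≡15 (mod 41); (5|41)=+1, (15|41)=-1; sign (−1)^0·+1^-2·-1^0 = +1.
(a,b)_19: α=0, u≡10; β=2, v≡16 (mod 19); (10|19)=-1, (16|19)=+1; sign (−1)^0·-1^2·+1^0 = +1.
(a,b)_∞: sgn(1190)=+, sgn(-13)=−, so +1.
(a,b)_13: α=2, u≡7; β=-1, v≡12 (mod 13); (7|13)=-1, (12|13)=+1; sign (−1)^0·-1^-1·+1^2 = -1.
(a,b)_23: α=-2, u≡14; β=0, v≡17 (mod 23); (14|23)=-1, (17|23)=-1; sign (−1)^0·-1^0·-1^-2 = +1.
(a,b)_5: α=7, u≡2; β=6, v≡2 (mod 5); (2|5)=-1, (2|5)=-1; sign (−1)^0·-1^6·-1^7 = -1.
Ram(1190, -13) = {5, 13}; no ℚ_5-point on the conic.

[5, 13]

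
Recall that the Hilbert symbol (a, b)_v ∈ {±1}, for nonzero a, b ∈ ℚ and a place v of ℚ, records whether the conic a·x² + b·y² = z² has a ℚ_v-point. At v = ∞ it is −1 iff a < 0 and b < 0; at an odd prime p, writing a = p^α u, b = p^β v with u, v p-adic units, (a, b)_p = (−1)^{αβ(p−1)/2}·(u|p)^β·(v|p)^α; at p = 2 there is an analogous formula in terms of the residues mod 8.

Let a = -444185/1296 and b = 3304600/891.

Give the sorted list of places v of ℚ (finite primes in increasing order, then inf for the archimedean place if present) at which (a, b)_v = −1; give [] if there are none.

Mod squares: a ≡ -185, b ≡ 363506. Check v ∈ {∞, 2, 3, 5, 7, 11, 13, 31, 37, 41}.
v=2: v_2(a)=-4, v_2(b)=3; units ≡ 7, 1 (mod 8); ε·ε+αω+βω = 1·0+-4·0+3·0 ≡ 0  ⇒  (a,b)_2 = +1.
v=3: a=3^-4·(≡1), b=3^-4·(≡2) mod 3; (1|3)=+1, (2|3)=-1; (−1)^{-4·-4·1}·(+1)^-4·(-1)^-4 = +1.
v=37: a=37^1·(≡20), b=37^0·(≡31) mod 37; (20|37)=-1, (31|37)=-1; (−1)^{1·0·18}·(-1)^0·(-1)^1 = -1.
v=41: a=41^0·(≡2), b=41^1·(≡8) mod 41; (2|41)=+1, (8|41)=+1; (−1)^{0·1·20}·(+1)^1·(+1)^0 = +1.
v=∞: -185 < 0 and 363506 > 0  ⇒  (a,b)_∞ = +1.
v=13: a=13^0·(≡10), b=13^1·(≡9) mod 13; (10|13)=+1, (9|13)=+1; (−1)^{0·1·6}·(+1)^1·(+1)^0 = +1.
v=31: a=31^0·(≡8), b=31^1·(≡5) mod 31; (8|31)=+1, (5|31)=+1; (−1)^{0·1·15}·(+1)^1·(+1)^0 = +1.
v=7: a=7^4·(≡4), b=7^0·(≡6) mod 7; (4|7)=+1, (6|7)=-1; (−1)^{4·0·3}·(+1)^0·(-1)^4 = +1.
v=11: a=11^0·(≡8), b=11^-1·(≡6) mod 11; (8|11)=-1, (6|11)=-1; (−1)^{0·-1·5}·(-1)^-1·(-1)^0 = -1.
v=5: a=5^1·(≡3), b=5^2·(≡4) mod 5; (3|5)=-1, (4|5)=+1; (−1)^{1·2·2}·(-1)^2·(+1)^1 = +1.
|Ram(-185, 363506)| = 2, even; anisotropic at {11, 37}.

[11, 37]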